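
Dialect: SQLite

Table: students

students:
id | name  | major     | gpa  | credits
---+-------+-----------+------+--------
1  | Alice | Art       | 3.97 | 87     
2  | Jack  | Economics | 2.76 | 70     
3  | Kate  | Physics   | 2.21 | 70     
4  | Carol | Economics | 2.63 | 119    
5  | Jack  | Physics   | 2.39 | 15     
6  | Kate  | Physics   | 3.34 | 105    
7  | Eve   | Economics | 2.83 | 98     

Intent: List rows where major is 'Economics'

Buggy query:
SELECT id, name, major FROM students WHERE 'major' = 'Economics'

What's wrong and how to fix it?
Bug: 'major' in single quotes is a string literal, not the column; the comparison is literal-vs-literal and never true

Fix: Remove the quotes around the column name (or use double quotes for an identifier)

Corrected query:
SELECT id, name, major FROM students WHERE major = 'Economics'

Result:
id | name  | major    
---+-------+----------
2  | Jack  | Economics
4  | Carol | Economics
7  | Eve   | Economics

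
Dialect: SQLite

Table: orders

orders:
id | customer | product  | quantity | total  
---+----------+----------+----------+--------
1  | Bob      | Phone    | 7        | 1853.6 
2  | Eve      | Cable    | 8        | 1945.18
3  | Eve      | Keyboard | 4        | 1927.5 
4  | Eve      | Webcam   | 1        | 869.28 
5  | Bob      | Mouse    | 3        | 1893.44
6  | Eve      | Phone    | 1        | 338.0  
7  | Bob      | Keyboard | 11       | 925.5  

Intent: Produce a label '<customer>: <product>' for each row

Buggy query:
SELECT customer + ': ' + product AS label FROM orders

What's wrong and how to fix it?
Bug: '+' is numeric addition; on text columns SQLite converts them to 0 instead of concatenating

Fix: Use the || operator for string concatenation

Corrected query:
SELECT customer || ': ' || product AS label FROM orders

Result:
label        
-------------
Bob: Phone   
Eve: Cable   
Eve: Keyboard
Eve: Webcam  
Bob: Mouse   
Eve: Phone   
Bob: Keyboard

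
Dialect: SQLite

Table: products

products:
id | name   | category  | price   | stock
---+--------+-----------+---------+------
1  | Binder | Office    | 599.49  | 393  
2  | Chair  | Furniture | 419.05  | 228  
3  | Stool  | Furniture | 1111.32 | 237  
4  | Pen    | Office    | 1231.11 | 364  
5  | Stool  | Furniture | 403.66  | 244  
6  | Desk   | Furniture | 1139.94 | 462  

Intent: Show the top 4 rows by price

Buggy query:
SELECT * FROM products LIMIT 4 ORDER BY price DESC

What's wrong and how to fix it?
Bug: LIMIT must come after ORDER BY

Fix: Swap the clauses: ORDER BY first, then LIMIT

Corrected query:
SELECT * FROM products ORDER BY price DESC LIMIT 4

Result:
id | name   | category  | price   | stock
---+--------+-----------+---------+------
4  | Pen    | Office    | 1231.11 | 364  
6  | Desk   | Furniture | 1139.94 | 462  
3  | Stool  | Furniture | 1111.32 | 237  
1  | Binder | Office    | 599.49  | 393  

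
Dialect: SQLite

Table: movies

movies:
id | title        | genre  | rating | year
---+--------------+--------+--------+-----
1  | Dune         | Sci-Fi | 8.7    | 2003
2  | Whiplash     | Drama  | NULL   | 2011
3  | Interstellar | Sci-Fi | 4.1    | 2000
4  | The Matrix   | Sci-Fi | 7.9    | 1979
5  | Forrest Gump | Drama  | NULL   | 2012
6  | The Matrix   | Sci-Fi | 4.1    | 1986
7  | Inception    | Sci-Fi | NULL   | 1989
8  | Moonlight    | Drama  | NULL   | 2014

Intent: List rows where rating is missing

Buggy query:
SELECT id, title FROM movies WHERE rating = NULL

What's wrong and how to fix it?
Bug: '= NULL' is always unknown in SQL three-valued logic, so no rows match

Fix: Replace '= NULL' with 'IS NULL'

Corrected query:
SELECT id, title FROM movies WHERE rating IS NULL

Result:
id | title       
---+-------------
2  | Whiplash    
5  | Forrest Gump
7  | Inception   
8  | Moonlight   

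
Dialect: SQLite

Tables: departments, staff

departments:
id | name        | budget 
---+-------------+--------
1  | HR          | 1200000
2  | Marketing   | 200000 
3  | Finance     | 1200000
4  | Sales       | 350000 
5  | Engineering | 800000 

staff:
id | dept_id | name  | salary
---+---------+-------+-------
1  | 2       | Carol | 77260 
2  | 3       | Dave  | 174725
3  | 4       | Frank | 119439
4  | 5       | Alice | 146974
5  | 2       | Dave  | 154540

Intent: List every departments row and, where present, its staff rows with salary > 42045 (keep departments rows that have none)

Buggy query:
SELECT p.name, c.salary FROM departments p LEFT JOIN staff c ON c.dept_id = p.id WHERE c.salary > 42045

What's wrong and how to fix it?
Bug: A WHERE condition on the right-hand table after LEFT JOIN drops unmatched parents

Fix: Put 'c.salary > 42045' in the JOIN's ON clause instead of WHERE

Corrected query:
SELECT p.name, c.salary FROM departments p LEFT JOIN staff c ON c.dept_id = p.id AND c.salary > 42045

Result:
name        | salary
------------+-------
HR          | NULL  
Marketing   | 77260 
Marketing   | 154540
Finance     | 174725
Sales       | 119439
Engineering | 146974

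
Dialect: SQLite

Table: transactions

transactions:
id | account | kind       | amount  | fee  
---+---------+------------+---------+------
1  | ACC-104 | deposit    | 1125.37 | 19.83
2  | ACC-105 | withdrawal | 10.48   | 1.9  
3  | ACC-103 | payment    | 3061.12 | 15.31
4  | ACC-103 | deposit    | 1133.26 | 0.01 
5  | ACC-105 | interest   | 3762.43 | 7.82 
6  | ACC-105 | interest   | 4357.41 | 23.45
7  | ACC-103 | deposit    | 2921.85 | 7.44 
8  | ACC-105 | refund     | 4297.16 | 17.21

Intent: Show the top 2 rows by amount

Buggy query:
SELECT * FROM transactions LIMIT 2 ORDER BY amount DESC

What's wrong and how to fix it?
Bug: ORDER BY cannot follow LIMIT; LIMIT is the final clause

Fix: Swap the clauses: ORDER BY first, then LIMIT

Corrected query:
SELECT * FROM transactions ORDER BY amount DESC LIMIT 2

Result:
id | account | kind     | amount  | fee  
---+---------+----------+---------+------
6  | ACC-105 | interest | 4357.41 | 23.45
8  | ACC-105 | refund   | 4297.16 | 17.21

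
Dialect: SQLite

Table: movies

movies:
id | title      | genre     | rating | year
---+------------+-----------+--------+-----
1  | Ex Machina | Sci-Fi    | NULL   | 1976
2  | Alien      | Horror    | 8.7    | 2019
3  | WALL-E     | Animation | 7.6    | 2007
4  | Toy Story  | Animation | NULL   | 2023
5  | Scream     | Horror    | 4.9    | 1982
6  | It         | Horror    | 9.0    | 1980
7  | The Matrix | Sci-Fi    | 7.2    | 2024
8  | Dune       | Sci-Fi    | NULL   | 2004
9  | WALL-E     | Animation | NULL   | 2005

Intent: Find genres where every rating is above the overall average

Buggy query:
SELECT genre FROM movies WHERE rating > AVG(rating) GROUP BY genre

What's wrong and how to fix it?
Bug: AVG() is an aggregate; it can't sit directly in WHERE

Fix: Compute the overall average in a scalar subquery and compare each group's MIN against it in HAVING

Corrected query:
SELECT genre FROM movies GROUP BY genre HAVING MIN(rating) > (SELECT AVG(rating) FROM movies)

Result:
genre    
---------
Animation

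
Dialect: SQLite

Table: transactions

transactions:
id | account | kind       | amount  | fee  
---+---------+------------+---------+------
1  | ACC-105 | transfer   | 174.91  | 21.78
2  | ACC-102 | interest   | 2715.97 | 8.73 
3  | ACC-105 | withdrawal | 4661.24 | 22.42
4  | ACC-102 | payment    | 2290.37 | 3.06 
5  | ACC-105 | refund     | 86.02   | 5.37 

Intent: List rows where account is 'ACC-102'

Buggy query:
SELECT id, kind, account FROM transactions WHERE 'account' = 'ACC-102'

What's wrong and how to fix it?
Bug: Single quotes denote string literals in SQL; the column name is being compared as a constant string

Fix: Reference the column as account without single quotes

Corrected query:
SELECT id, kind, account FROM transactions WHERE account = 'ACC-102'

Result:
id | kind     | account
---+----------+--------
2  | interest | ACC-102
4  | payment  | ACC-102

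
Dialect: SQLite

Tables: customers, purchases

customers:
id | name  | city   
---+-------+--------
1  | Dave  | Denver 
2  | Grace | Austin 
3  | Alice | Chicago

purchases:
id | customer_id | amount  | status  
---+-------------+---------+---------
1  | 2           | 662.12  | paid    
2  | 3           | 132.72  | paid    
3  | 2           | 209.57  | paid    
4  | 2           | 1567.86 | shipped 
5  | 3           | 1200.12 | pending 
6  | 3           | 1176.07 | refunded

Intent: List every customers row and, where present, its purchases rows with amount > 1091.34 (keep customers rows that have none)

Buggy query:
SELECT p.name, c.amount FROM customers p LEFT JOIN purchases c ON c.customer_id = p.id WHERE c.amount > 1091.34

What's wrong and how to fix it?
Bug: Filtering c.amount in WHERE discards the NULL rows produced by LEFT JOIN, turning it into an inner join

Fix: Move the right-table condition into the ON clause so unmatched parents are kept

Corrected query:
SELECT p.name, c.amount FROM customers p LEFT JOIN purchases c ON c.customer_id = p.id AND c.amount > 1091.34

Result:
name  | amount 
------+--------
Dave  | NULL   
Grace | 1567.86
Alice | 1176.07
Alice | 1200.12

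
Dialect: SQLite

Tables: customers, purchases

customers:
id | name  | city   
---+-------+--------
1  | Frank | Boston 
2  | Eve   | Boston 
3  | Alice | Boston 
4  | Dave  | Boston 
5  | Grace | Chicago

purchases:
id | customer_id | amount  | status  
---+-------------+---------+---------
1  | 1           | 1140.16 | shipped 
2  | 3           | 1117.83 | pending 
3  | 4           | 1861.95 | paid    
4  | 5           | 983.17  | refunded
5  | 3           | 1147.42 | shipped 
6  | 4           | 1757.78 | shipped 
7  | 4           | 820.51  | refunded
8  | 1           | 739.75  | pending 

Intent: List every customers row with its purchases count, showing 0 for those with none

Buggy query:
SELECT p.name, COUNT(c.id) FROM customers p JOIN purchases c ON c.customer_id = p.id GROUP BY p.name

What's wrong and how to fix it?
Bug: INNER JOIN drops customers rows that have no matching purchases rows

Fix: Switch to LEFT JOIN to retain unmatched parent rows

Corrected query:
SELECT p.name, COUNT(c.id) FROM customers p LEFT JOIN purchases c ON c.customer_id = p.id GROUP BY p.name

Result:
name  | COUNT(c.id)
------+------------
Alice | 2          
Dave  | 3          
Eve   | 0          
Frank | 2          
Grace | 1          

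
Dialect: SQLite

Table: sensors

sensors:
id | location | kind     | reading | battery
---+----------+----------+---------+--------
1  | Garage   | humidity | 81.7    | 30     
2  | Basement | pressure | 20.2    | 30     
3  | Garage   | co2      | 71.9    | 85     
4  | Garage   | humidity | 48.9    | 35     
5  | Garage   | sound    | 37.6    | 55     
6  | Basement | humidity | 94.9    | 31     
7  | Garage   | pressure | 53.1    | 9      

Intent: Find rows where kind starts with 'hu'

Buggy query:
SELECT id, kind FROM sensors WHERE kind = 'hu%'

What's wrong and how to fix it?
Bug: Wildcards only work with LIKE; '=' treats '%' as a literal character

Fix: Use LIKE for wildcard pattern matching

Corrected query:
SELECT id, kind FROM sensors WHERE kind LIKE 'hu%'

Result:
id | kind    
---+---------
1  | humidity
4  | humidity
6  | humidity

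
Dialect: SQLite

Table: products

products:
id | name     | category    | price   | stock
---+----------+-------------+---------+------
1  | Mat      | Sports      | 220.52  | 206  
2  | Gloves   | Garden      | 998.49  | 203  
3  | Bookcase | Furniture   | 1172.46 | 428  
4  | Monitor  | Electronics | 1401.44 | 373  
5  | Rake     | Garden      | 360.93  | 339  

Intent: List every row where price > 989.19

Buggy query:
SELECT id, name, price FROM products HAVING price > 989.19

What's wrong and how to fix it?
Bug: This is a non-aggregate query (no GROUP BY, no aggregates), so in SQLite the HAVING clause is invalid here; a row-level condition belongs in WHERE

Fix: Use WHERE for row-level filtering

Corrected query:
SELECT id, name, price FROM products WHERE price > 989.19

Result:
id | name     | price  
---+----------+--------
2  | Gloves   | 998.49 
3  | Bookcase | 1172.46
4  | Monitor  | 1401.44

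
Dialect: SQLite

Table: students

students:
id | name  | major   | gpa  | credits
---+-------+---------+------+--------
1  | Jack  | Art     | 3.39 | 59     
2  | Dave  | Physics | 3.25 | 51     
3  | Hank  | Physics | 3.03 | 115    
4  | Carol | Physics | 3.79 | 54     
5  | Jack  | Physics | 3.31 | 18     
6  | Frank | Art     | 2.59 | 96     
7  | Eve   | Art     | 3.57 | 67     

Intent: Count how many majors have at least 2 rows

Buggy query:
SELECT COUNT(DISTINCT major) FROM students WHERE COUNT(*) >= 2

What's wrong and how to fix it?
Bug: WHERE filters individual rows, not groups, so a group-level COUNT is invalid there

Fix: Use a subquery that GROUPs and filters with HAVING, then count its rows

Corrected query:
SELECT COUNT(*) FROM (SELECT major FROM students GROUP BY major HAVING COUNT(*) >= 2)

Result:
COUNT(*)
--------
2       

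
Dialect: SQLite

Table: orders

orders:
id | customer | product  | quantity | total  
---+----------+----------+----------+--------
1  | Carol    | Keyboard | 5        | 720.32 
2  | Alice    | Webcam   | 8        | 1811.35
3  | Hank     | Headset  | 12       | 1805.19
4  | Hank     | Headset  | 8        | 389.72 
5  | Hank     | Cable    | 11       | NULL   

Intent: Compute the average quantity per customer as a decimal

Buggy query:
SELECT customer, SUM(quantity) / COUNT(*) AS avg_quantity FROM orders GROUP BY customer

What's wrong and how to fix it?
Bug: SUM(quantity) and COUNT(*) are both integers; the division truncates the fractional part

Fix: Multiply by 1.0 (or CAST to REAL) to force floating-point division

Corrected query:
SELECT customer, SUM(quantity) * 1.0 / COUNT(*) AS avg_quantity FROM orders GROUP BY customer

Result:
customer | avg_quantity
---------+-------------
Alice    | 8           
Carol    | 5           
Hank     | 10.333333   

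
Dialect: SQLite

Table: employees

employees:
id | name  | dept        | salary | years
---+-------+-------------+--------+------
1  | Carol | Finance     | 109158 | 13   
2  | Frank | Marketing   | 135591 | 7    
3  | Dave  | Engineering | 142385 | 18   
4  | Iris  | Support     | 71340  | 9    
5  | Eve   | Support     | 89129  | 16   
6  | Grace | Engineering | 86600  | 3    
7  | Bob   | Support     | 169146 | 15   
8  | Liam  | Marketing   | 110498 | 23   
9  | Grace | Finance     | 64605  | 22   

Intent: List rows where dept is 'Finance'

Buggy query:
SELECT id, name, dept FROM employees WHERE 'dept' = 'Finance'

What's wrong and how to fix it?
Bug: Single quotes denote string literals in SQL; the column name is being compared as a constant string

Fix: Remove the quotes around the column name (or use double quotes for an identifier)

Corrected query:
SELECT id, name, dept FROM employees WHERE dept = 'Finance'

Result:
id | name  | dept   
---+-------+--------
1  | Carol | Finance
9  | Grace | Finance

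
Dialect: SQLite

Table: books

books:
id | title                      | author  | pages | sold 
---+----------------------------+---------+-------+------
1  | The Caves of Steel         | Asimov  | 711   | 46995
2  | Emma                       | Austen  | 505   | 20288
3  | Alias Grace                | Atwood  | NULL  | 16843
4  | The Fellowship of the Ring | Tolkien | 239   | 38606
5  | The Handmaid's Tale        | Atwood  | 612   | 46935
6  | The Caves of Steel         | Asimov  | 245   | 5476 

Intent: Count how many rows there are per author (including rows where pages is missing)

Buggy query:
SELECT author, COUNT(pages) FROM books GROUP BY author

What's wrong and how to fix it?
Bug: COUNT(pages) skips NULLs, so groups with missing pages are undercounted

Fix: Replace COUNT(pages) with COUNT(*)

Corrected query:
SELECT author, COUNT(*) FROM books GROUP BY author

Result:
author  | COUNT(*)
--------+---------
Asimov  | 2       
Atwood  | 2       
Austen  | 1       
Tolkien | 1       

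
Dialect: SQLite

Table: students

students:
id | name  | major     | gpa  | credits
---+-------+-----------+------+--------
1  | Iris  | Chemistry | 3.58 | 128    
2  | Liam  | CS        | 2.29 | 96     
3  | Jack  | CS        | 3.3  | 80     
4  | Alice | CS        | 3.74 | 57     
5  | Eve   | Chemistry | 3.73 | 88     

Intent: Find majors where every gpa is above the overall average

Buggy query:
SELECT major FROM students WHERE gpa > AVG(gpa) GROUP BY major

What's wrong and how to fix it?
Bug: WHERE evaluates per row before aggregation, so AVG() is unavailable

Fix: Use a subquery for AVG and a HAVING MIN(...) filter so the condition holds for every row in the group

Corrected query:
SELECT major FROM students GROUP BY major HAVING MIN(gpa) > (SELECT AVG(gpa) FROM students)

Result:
major    
---------
Chemistry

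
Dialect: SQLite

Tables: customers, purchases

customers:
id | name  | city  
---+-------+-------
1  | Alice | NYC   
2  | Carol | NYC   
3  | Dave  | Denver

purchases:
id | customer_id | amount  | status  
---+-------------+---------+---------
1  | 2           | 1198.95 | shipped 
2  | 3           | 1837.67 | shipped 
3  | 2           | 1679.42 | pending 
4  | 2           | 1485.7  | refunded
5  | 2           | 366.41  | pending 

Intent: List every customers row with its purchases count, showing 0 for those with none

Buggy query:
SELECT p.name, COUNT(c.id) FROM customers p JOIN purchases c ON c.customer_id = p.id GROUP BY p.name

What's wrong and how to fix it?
Bug: An inner join excludes parents with zero children

Fix: Use LEFT JOIN so parents without children still appear (COUNT(c.id) gives 0)

Corrected query:
SELECT p.name, COUNT(c.id) FROM customers p LEFT JOIN purchases c ON c.customer_id = p.id GROUP BY p.name

Result:
name  | COUNT(c.id)
------+------------
Alice | 0          
Carol | 4          
Dave  | 1          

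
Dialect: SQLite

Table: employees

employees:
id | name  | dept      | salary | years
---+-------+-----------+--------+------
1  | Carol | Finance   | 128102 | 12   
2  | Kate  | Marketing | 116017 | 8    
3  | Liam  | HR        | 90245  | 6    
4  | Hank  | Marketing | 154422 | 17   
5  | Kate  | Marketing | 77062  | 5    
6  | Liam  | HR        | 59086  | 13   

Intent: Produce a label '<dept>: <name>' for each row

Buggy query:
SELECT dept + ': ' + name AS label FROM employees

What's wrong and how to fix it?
Bug: SQLite uses || for string concatenation; + coerces text to numbers (yielding 0)

Fix: Replace + with || to concatenate text

Corrected query:
SELECT dept || ': ' || name AS label FROM employees

Result:
label          
---------------
Finance: Carol 
Marketing: Kate
HR: Liam       
Marketing: Hank
Marketing: Kate
HR: Liam       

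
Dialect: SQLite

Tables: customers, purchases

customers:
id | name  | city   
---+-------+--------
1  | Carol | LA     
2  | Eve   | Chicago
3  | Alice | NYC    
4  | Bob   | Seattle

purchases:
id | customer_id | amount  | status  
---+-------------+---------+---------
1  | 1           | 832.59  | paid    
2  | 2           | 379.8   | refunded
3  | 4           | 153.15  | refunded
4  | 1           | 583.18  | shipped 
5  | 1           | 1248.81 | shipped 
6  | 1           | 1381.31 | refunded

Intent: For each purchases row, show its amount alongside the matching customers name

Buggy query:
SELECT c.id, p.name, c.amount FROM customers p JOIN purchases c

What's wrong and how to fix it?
Bug: Missing join condition: each purchases row is matched to all customers rows instead of just its own

Fix: Specify the join condition linking the foreign key to the parent id

Corrected query:
SELECT c.id, p.name, c.amount FROM customers p JOIN purchases c ON c.customer_id = p.id

Result:
id | name  | amount 
---+-------+--------
1  | Carol | 832.59 
2  | Eve   | 379.8  
3  | Bob   | 153.15 
4  | Carol | 583.18 
5  | Carol | 1248.81
6  | Carol | 1381.31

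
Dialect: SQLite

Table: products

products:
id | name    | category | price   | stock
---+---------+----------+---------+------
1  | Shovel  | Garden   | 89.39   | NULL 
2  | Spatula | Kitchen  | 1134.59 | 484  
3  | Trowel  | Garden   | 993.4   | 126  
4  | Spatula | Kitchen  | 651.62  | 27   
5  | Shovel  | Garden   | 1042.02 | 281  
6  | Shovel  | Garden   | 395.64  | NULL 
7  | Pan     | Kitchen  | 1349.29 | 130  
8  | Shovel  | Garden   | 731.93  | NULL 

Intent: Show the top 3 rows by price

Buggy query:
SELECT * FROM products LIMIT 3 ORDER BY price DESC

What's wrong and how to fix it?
Bug: LIMIT must come after ORDER BY

Fix: Sort with ORDER BY, then apply LIMIT

Corrected query:
SELECT * FROM products ORDER BY price DESC LIMIT 3

Result:
id | name    | category | price   | stock
---+---------+----------+---------+------
7  | Pan     | Kitchen  | 1349.29 | 130  
2  | Spatula | Kitchen  | 1134.59 | 484  
5  | Shovel  | Garden   | 1042.02 | 281  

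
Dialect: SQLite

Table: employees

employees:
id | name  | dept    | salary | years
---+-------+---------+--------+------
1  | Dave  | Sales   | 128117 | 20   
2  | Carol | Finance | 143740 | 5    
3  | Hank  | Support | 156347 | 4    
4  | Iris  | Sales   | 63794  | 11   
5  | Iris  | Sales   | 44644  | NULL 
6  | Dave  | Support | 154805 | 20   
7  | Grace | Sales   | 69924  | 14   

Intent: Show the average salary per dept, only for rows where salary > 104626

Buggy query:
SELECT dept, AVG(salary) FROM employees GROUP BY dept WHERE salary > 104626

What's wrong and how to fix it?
Bug: Row-level WHERE must come before GROUP BY in the clause order

Fix: Place WHERE between FROM and GROUP BY

Corrected query:
SELECT dept, AVG(salary) FROM employees WHERE salary > 104626 GROUP BY dept

Result:
dept    | AVG(salary)
--------+------------
Finance | 143740     
Sales   | 128117     
Support | 155576     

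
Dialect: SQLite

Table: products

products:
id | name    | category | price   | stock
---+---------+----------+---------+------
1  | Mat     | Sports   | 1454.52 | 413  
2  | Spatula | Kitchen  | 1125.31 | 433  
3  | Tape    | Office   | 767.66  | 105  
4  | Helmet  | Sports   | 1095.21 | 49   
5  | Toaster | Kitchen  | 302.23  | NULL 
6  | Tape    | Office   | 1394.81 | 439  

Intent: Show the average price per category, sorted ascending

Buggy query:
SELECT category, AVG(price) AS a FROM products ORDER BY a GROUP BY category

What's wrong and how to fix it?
Bug: GROUP BY must precede ORDER BY

Fix: Reorder: SELECT … FROM … GROUP BY … ORDER BY …

Corrected query:
SELECT category, AVG(price) AS a FROM products GROUP BY category ORDER BY a

Result:
category | a       
---------+---------
Kitchen  | 713.77  
Office   | 1081.235
Sports   | 1274.865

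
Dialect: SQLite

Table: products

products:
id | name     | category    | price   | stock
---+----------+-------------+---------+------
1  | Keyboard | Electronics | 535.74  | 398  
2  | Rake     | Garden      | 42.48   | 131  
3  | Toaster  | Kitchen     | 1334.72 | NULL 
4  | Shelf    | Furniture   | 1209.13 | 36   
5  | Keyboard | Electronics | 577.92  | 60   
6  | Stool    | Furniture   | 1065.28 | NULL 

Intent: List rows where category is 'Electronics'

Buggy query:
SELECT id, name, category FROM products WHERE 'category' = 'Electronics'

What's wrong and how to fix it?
Bug: 'category' in single quotes is a string literal, not the column; the comparison is literal-vs-literal and never true

Fix: Reference the column as category without single quotes

Corrected query:
SELECT id, name, category FROM products WHERE category = 'Electronics'

Result:
id | name     | category   
---+----------+------------
1  | Keyboard | Electronics
5  | Keyboard | Electronics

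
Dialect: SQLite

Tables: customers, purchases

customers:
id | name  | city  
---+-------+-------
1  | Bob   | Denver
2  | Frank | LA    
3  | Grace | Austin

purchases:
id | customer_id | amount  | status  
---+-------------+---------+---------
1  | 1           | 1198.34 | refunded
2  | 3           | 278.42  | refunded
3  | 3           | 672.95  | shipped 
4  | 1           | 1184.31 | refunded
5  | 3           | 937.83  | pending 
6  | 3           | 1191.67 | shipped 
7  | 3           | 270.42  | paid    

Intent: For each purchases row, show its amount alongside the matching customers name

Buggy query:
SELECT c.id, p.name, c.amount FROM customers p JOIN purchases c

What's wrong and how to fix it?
Bug: Missing join condition: each purchases row is matched to all customers rows instead of just its own

Fix: Specify the join condition linking the foreign key to the parent id

Corrected query:
SELECT c.id, p.name, c.amount FROM customers p JOIN purchases c ON c.customer_id = p.id

Result:
id | name  | amount 
---+-------+--------
1  | Bob   | 1198.34
2  | Grace | 278.42 
3  | Grace | 672.95 
4  | Bob   | 1184.31
5  | Grace | 937.83 
6  | Grace | 1191.67
7  | Grace | 270.42 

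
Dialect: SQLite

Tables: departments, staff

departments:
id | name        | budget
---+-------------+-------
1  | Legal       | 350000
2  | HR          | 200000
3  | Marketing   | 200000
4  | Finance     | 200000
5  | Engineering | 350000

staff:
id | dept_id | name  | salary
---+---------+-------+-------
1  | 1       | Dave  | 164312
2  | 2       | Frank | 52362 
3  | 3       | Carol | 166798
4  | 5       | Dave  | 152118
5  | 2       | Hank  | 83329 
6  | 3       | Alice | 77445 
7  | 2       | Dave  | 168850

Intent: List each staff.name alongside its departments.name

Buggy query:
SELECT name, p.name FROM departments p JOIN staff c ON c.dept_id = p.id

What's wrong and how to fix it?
Bug: 'name' exists in both joined tables, so the database can't tell which one is meant

Fix: Qualify the column with its table alias (c.name)

Corrected query:
SELECT c.name, p.name FROM departments p JOIN staff c ON c.dept_id = p.id

Result:
name  | name       
------+------------
Dave  | Legal      
Frank | HR         
Carol | Marketing  
Dave  | Engineering
Hank  | HR         
Alice | Marketing  
Dave  | HR         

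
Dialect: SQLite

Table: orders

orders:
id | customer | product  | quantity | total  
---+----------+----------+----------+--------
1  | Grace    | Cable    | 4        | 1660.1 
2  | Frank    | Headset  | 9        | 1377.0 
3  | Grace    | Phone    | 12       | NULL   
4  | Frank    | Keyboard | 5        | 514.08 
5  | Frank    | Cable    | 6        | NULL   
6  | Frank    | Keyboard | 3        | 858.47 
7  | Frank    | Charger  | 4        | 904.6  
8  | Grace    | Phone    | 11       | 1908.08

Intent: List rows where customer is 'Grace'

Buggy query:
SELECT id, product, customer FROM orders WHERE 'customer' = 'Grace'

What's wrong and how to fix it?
Bug: Single quotes denote string literals in SQL; the column name is being compared as a constant string

Fix: Remove the quotes around the column name (or use double quotes for an identifier)

Corrected query:
SELECT id, product, customer FROM orders WHERE customer = 'Grace'

Result:
id | product | customer
---+---------+---------
1  | Cable   | Grace   
3  | Phone   | Grace   
8  | Phone   | Grace   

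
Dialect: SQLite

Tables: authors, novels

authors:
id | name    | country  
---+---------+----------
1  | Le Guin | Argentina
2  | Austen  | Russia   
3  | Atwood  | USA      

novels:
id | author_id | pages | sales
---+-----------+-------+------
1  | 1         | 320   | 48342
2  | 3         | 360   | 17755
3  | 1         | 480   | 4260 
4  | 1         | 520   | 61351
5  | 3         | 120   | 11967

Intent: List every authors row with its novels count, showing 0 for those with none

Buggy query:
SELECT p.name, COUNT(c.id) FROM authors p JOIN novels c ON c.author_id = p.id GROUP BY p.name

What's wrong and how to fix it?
Bug: INNER JOIN drops authors rows that have no matching novels rows

Fix: Use LEFT JOIN so parents without children still appear (COUNT(c.id) gives 0)

Corrected query:
SELECT p.name, COUNT(c.id) FROM authors p LEFT JOIN novels c ON c.author_id = p.id GROUP BY p.name

Result:
name    | COUNT(c.id)
--------+------------
Atwood  | 2          
Austen  | 0          
Le Guin | 3          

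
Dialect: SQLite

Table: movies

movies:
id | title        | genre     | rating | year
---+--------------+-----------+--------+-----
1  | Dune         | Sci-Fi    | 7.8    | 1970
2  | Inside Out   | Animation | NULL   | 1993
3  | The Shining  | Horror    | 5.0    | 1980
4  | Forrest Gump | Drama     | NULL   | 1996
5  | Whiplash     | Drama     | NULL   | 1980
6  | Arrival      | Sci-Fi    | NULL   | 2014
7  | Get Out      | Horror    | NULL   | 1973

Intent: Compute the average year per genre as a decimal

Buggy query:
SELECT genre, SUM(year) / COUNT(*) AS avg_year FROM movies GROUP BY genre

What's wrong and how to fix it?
Bug: Both operands are integers, so '/' performs integer division and truncates

Fix: Cast one side to REAL so the division keeps the fractional part

Corrected query:
SELECT genre, SUM(year) * 1.0 / COUNT(*) AS avg_year FROM movies GROUP BY genre

Result:
genre     | avg_year
----------+---------
Animation | 1993    
Drama     | 1988    
Horror    | 1976.5  
Sci-Fi    | 1992    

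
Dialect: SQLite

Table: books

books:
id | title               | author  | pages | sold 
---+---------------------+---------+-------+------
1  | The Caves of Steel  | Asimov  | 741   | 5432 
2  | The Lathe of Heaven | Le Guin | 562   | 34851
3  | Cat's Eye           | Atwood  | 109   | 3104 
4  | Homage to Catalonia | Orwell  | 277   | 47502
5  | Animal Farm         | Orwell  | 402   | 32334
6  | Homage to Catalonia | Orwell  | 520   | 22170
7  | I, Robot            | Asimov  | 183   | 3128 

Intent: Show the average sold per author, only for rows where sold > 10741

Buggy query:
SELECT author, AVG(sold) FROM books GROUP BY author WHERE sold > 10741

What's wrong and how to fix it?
Bug: WHERE cannot follow GROUP BY

Fix: Place WHERE between FROM and GROUP BY

Corrected query:
SELECT author, AVG(sold) FROM books WHERE sold > 10741 GROUP BY author

Result:
author  | AVG(sold)
--------+----------
Le Guin | 34851    
Orwell  | 34002    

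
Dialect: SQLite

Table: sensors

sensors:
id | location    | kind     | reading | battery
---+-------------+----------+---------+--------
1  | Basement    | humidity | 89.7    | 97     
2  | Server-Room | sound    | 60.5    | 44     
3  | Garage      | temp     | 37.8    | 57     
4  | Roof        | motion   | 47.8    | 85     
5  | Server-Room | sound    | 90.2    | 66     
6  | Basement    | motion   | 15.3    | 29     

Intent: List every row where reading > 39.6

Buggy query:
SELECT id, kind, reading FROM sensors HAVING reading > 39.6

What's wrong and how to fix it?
Bug: HAVING filters the output of aggregation, but this query has no GROUP BY and no aggregate functions, so SQLite rejects it (HAVING clause on a non-aggregate query); the condition here is per row

Fix: Use WHERE for row-level filtering

Corrected query:
SELECT id, kind, reading FROM sensors WHERE reading > 39.6

Result:
id | kind     | reading
---+----------+--------
1  | humidity | 89.7   
2  | sound    | 60.5   
4  | motion   | 47.8   
5  | sound    | 90.2   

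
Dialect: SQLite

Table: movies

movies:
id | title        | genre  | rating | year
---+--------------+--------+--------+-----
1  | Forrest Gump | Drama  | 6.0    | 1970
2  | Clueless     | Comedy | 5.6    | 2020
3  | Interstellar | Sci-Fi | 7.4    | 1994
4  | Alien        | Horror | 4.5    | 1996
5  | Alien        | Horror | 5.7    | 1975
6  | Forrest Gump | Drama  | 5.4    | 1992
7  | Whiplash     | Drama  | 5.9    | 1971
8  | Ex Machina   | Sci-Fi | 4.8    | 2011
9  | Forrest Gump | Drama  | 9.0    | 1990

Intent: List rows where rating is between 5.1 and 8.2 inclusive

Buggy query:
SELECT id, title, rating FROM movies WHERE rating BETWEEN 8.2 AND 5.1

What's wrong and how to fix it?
Bug: The bounds are reversed; BETWEEN a AND b requires a <= b to match anything

Fix: Write BETWEEN 5.1 AND 8.2

Corrected query:
SELECT id, title, rating FROM movies WHERE rating BETWEEN 5.1 AND 8.2

Result:
id | title        | rating
---+--------------+-------
1  | Forrest Gump | 6     
2  | Clueless     | 5.6   
3  | Interstellar | 7.4   
5  | Alien        | 5.7   
6  | Forrest Gump | 5.4   
7  | Whiplash     | 5.9   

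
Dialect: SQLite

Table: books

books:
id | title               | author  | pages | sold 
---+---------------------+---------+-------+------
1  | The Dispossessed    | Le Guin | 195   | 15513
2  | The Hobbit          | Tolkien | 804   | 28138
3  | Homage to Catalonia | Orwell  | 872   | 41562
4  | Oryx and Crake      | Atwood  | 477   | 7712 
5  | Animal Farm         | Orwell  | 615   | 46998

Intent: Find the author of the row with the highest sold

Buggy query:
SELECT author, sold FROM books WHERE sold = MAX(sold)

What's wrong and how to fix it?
Bug: WHERE is evaluated per row; an aggregate over the whole table isn't defined there

Fix: Wrap MAX in a scalar subquery so WHERE compares against a single value

Corrected query:
SELECT author, sold FROM books WHERE sold = (SELECT MAX(sold) FROM books)

Result:
author | sold 
-------+------
Orwell | 46998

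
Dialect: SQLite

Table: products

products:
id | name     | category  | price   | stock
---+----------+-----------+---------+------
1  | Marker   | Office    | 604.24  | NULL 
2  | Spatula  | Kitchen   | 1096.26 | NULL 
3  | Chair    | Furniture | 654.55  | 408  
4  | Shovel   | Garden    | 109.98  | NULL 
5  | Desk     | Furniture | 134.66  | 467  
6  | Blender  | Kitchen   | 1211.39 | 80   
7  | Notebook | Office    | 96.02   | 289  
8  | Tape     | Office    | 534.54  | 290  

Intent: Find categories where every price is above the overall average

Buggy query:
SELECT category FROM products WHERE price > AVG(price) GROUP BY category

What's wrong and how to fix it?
Bug: WHERE evaluates per row before aggregation, so AVG() is unavailable

Fix: Compute the overall average in a scalar subquery and compare each group's MIN against it in HAVING

Corrected query:
SELECT category FROM products GROUP BY category HAVING MIN(price) > (SELECT AVG(price) FROM products)

Result:
category
--------
Kitchen 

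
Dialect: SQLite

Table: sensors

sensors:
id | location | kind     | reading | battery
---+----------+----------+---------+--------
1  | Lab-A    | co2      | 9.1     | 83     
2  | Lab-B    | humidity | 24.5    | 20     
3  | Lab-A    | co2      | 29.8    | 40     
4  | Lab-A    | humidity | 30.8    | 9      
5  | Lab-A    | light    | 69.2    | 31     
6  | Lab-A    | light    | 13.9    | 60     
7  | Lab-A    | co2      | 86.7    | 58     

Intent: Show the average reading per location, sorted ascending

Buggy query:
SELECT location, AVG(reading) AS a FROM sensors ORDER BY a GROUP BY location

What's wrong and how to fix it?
Bug: GROUP BY must precede ORDER BY

Fix: Reorder: SELECT … FROM … GROUP BY … ORDER BY …

Corrected query:
SELECT location, AVG(reading) AS a FROM sensors GROUP BY location ORDER BY a

Result:
location | a        
---------+----------
Lab-B    | 24.5     
Lab-A    | 39.916667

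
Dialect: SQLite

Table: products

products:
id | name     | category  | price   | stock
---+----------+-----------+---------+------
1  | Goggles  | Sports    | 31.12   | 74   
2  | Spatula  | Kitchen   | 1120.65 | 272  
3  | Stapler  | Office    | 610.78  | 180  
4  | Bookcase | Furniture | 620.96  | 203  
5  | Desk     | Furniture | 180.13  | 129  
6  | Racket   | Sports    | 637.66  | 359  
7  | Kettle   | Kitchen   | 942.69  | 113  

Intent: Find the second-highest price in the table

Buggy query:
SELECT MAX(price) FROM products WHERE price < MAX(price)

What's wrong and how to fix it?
Bug: MAX(price) on the right of the comparison is an aggregate-in-WHERE error

Fix: Put the inner MAX in a scalar subquery

Corrected query:
SELECT MAX(price) FROM products WHERE price < (SELECT MAX(price) FROM products)

Result:
MAX(price)
----------
942.69    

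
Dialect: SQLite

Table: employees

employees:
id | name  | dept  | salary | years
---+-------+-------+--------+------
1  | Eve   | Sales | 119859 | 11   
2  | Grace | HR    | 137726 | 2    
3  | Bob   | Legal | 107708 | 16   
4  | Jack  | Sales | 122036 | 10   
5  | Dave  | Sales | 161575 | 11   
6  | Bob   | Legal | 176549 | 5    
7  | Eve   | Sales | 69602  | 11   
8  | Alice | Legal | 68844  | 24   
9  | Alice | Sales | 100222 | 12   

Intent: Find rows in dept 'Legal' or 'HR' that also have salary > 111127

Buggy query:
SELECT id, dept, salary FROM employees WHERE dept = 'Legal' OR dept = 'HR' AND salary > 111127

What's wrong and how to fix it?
Bug: Without parentheses, AND is evaluated before OR, so the salary filter only applies to the 'HR' branch

Fix: Group the OR with parentheses (or use IN), then AND the threshold

Corrected query:
SELECT id, dept, salary FROM employees WHERE (dept = 'Legal' OR dept = 'HR') AND salary > 111127

Result:
id | dept  | salary
---+-------+-------
2  | HR    | 137726
6  | Legal | 176549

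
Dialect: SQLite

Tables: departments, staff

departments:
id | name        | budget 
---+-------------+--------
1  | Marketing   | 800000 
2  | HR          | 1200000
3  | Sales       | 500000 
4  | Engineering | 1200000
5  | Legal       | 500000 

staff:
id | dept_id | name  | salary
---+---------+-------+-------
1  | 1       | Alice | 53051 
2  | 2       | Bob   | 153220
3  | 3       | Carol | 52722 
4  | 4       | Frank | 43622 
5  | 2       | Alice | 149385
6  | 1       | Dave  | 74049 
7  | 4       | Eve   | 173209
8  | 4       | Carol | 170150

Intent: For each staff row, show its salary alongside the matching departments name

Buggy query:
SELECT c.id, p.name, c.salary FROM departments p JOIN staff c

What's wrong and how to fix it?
Bug: Missing join condition: each staff row is matched to all departments rows instead of just its own

Fix: Add ON c.dept_id = p.id to the JOIN

Corrected query:
SELECT c.id, p.name, c.salary FROM departments p JOIN staff c ON c.dept_id = p.id

Result:
id | name        | salary
---+-------------+-------
1  | Marketing   | 53051 
2  | HR          | 153220
3  | Sales       | 52722 
4  | Engineering | 43622 
5  | HR          | 149385
6  | Marketing   | 74049 
7  | Engineering | 173209
8  | Engineering | 170150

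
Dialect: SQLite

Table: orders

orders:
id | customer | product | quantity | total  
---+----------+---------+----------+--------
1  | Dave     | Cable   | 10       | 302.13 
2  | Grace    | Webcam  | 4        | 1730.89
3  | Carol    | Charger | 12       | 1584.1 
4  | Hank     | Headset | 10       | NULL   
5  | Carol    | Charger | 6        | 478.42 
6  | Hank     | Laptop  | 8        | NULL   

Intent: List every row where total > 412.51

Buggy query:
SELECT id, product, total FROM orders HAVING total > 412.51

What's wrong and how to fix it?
Bug: HAVING filters the output of aggregation, but this query has no GROUP BY and no aggregate functions, so SQLite rejects it (HAVING clause on a non-aggregate query); the condition here is per row

Fix: Use WHERE for row-level filtering

Corrected query:
SELECT id, product, total FROM orders WHERE total > 412.51

Result:
id | product | total  
---+---------+--------
2  | Webcam  | 1730.89
3  | Charger | 1584.1 
5  | Charger | 478.42 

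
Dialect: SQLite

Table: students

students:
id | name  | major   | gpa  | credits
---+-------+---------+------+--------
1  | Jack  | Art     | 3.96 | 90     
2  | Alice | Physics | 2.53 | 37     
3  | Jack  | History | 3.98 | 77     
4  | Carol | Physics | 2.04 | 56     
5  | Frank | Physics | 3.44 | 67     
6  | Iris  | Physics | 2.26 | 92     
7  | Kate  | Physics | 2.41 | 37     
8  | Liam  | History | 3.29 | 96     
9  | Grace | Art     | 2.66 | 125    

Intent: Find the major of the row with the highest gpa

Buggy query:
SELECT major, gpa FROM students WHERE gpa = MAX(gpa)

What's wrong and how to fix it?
Bug: MAX(gpa) is an aggregate and cannot be used directly in WHERE

Fix: Wrap MAX in a scalar subquery so WHERE compares against a single value

Corrected query:
SELECT major, gpa FROM students WHERE gpa = (SELECT MAX(gpa) FROM students)

Result:
major   | gpa 
--------+-----
History | 3.98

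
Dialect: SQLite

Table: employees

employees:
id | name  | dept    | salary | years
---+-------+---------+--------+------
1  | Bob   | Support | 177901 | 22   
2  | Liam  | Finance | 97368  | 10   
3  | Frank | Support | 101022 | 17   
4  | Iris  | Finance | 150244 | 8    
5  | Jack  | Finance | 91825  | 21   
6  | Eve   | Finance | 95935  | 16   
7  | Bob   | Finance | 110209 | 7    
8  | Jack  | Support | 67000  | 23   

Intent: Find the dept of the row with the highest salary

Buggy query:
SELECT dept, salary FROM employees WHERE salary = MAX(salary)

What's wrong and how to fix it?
Bug: MAX(salary) is an aggregate and cannot be used directly in WHERE

Fix: Wrap MAX in a scalar subquery so WHERE compares against a single value

Corrected query:
SELECT dept, salary FROM employees WHERE salary = (SELECT MAX(salary) FROM employees)

Result:
dept    | salary
--------+-------
Support | 177901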